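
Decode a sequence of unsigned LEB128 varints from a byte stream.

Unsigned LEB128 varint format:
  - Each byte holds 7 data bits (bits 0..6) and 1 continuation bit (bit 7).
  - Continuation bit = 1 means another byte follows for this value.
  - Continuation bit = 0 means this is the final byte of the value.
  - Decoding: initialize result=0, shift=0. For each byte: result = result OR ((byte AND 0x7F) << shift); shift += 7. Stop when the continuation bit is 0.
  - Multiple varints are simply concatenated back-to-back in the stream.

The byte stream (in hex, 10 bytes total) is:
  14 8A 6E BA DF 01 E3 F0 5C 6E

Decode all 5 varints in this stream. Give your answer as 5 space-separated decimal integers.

Answer: 20 14090 28602 1521763 110

Derivation:
  byte[0]=0x14 cont=0 payload=0x14=20: acc |= 20<<0 -> acc=20 shift=7 [end]
Varint 1: bytes[0:1] = 14 -> value 20 (1 byte(s))
  byte[1]=0x8A cont=1 payload=0x0A=10: acc |= 10<<0 -> acc=10 shift=7
  byte[2]=0x6E cont=0 payload=0x6E=110: acc |= 110<<7 -> acc=14090 shift=14 [end]
Varint 2: bytes[1:3] = 8A 6E -> value 14090 (2 byte(s))
  byte[3]=0xBA cont=1 payload=0x3A=58: acc |= 58<<0 -> acc=58 shift=7
  byte[4]=0xDF cont=1 payload=0x5F=95: acc |= 95<<7 -> acc=12218 shift=14
  byte[5]=0x01 cont=0 payload=0x01=1: acc |= 1<<14 -> acc=28602 shift=21 [end]
Varint 3: bytes[3:6] = BA DF 01 -> value 28602 (3 byte(s))
  byte[6]=0xE3 cont=1 payload=0x63=99: acc |= 99<<0 -> acc=99 shift=7
  byte[7]=0xF0 cont=1 payload=0x70=112: acc |= 112<<7 -> acc=14435 shift=14
  byte[8]=0x5C cont=0 payload=0x5C=92: acc |= 92<<14 -> acc=1521763 shift=21 [end]
Varint 4: bytes[6:9] = E3 F0 5C -> value 1521763 (3 byte(s))
  byte[9]=0x6E cont=0 payload=0x6E=110: acc |= 110<<0 -> acc=110 shift=7 [end]
Varint 5: bytes[9:10] = 6E -> value 110 (1 byte(s))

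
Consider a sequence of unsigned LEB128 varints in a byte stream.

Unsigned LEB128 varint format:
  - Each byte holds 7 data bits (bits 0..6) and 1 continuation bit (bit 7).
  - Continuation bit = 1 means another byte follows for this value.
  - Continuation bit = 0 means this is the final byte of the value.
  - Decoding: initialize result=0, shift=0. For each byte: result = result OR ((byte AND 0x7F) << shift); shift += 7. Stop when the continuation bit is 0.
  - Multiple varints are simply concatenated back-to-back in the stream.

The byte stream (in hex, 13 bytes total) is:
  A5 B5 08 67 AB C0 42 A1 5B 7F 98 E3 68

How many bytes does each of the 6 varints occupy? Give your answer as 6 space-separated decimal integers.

  byte[0]=0xA5 cont=1 payload=0x25=37: acc |= 37<<0 -> acc=37 shift=7
  byte[1]=0xB5 cont=1 payload=0x35=53: acc |= 53<<7 -> acc=6821 shift=14
  byte[2]=0x08 cont=0 payload=0x08=8: acc |= 8<<14 -> acc=137893 shift=21 [end]
Varint 1: bytes[0:3] = A5 B5 08 -> value 137893 (3 byte(s))
  byte[3]=0x67 cont=0 payload=0x67=103: acc |= 103<<0 -> acc=103 shift=7 [end]
Varint 2: bytes[3:4] = 67 -> value 103 (1 byte(s))
  byte[4]=0xAB cont=1 payload=0x2B=43: acc |= 43<<0 -> acc=43 shift=7
  byte[5]=0xC0 cont=1 payload=0x40=64: acc |= 64<<7 -> acc=8235 shift=14
  byte[6]=0x42 cont=0 payload=0x42=66: acc |= 66<<14 -> acc=1089579 shift=21 [end]
Varint 3: bytes[4:7] = AB C0 42 -> value 1089579 (3 byte(s))
  byte[7]=0xA1 cont=1 payload=0x21=33: acc |= 33<<0 -> acc=33 shift=7
  byte[8]=0x5B cont=0 payload=0x5B=91: acc |= 91<<7 -> acc=11681 shift=14 [end]
Varint 4: bytes[7:9] = A1 5B -> value 11681 (2 byte(s))
  byte[9]=0x7F cont=0 payload=0x7F=127: acc |= 127<<0 -> acc=127 shift=7 [end]
Varint 5: bytes[9:10] = 7F -> value 127 (1 byte(s))
  byte[10]=0x98 cont=1 payload=0x18=24: acc |= 24<<0 -> acc=24 shift=7
  byte[11]=0xE3 cont=1 payload=0x63=99: acc |= 99<<7 -> acc=12696 shift=14
  byte[12]=0x68 cont=0 payload=0x68=104: acc |= 104<<14 -> acc=1716632 shift=21 [end]
Varint 6: bytes[10:13] = 98 E3 68 -> value 1716632 (3 byte(s))

Answer: 3 1 3 2 1 3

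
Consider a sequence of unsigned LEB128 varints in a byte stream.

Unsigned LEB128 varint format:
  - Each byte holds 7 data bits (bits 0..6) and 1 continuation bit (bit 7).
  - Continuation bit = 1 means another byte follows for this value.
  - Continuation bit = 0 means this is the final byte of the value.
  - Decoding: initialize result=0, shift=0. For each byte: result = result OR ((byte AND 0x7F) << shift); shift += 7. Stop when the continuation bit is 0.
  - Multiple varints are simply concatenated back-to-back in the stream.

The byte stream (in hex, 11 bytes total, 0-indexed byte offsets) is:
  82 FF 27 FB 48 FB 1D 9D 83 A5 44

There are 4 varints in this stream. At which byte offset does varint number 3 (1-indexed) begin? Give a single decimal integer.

Answer: 5

Derivation:
  byte[0]=0x82 cont=1 payload=0x02=2: acc |= 2<<0 -> acc=2 shift=7
  byte[1]=0xFF cont=1 payload=0x7F=127: acc |= 127<<7 -> acc=16258 shift=14
  byte[2]=0x27 cont=0 payload=0x27=39: acc |= 39<<14 -> acc=655234 shift=21 [end]
Varint 1: bytes[0:3] = 82 FF 27 -> value 655234 (3 byte(s))
  byte[3]=0xFB cont=1 payload=0x7B=123: acc |= 123<<0 -> acc=123 shift=7
  byte[4]=0x48 cont=0 payload=0x48=72: acc |= 72<<7 -> acc=9339 shift=14 [end]
Varint 2: bytes[3:5] = FB 48 -> value 9339 (2 byte(s))
  byte[5]=0xFB cont=1 payload=0x7B=123: acc |= 123<<0 -> acc=123 shift=7
  byte[6]=0x1D cont=0 payload=0x1D=29: acc |= 29<<7 -> acc=3835 shift=14 [end]
Varint 3: bytes[5:7] = FB 1D -> value 3835 (2 byte(s))
  byte[7]=0x9D cont=1 payload=0x1D=29: acc |= 29<<0 -> acc=29 shift=7
  byte[8]=0x83 cont=1 payload=0x03=3: acc |= 3<<7 -> acc=413 shift=14
  byte[9]=0xA5 cont=1 payload=0x25=37: acc |= 37<<14 -> acc=606621 shift=21
  byte[10]=0x44 cont=0 payload=0x44=68: acc |= 68<<21 -> acc=143212957 shift=28 [end]
Varint 4: bytes[7:11] = 9D 83 A5 44 -> value 143212957 (4 byte(s))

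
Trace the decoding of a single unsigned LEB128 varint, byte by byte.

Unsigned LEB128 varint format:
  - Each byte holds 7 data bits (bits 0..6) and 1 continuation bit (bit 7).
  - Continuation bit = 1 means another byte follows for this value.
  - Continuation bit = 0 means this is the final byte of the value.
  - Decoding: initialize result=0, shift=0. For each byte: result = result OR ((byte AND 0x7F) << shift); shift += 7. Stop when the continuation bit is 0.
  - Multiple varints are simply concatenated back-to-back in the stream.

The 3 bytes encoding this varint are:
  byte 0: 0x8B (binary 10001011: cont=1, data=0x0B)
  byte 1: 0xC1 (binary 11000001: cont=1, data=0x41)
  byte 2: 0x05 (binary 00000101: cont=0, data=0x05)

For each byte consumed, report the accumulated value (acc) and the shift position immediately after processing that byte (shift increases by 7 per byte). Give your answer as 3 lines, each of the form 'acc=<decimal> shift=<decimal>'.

byte 0=0x8B: payload=0x0B=11, contrib = 11<<0 = 11; acc -> 11, shift -> 7
byte 1=0xC1: payload=0x41=65, contrib = 65<<7 = 8320; acc -> 8331, shift -> 14
byte 2=0x05: payload=0x05=5, contrib = 5<<14 = 81920; acc -> 90251, shift -> 21

Answer: acc=11 shift=7
acc=8331 shift=14
acc=90251 shift=21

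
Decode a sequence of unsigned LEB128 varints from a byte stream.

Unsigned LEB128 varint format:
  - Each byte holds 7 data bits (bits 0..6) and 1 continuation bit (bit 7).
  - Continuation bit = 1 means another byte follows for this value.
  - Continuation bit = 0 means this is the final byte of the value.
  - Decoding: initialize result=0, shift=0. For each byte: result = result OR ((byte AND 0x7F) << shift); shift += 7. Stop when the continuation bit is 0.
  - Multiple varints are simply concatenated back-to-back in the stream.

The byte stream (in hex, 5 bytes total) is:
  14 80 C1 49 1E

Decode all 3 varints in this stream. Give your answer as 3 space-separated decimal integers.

  byte[0]=0x14 cont=0 payload=0x14=20: acc |= 20<<0 -> acc=20 shift=7 [end]
Varint 1: bytes[0:1] = 14 -> value 20 (1 byte(s))
  byte[1]=0x80 cont=1 payload=0x00=0: acc |= 0<<0 -> acc=0 shift=7
  byte[2]=0xC1 cont=1 payload=0x41=65: acc |= 65<<7 -> acc=8320 shift=14
  byte[3]=0x49 cont=0 payload=0x49=73: acc |= 73<<14 -> acc=1204352 shift=21 [end]
Varint 2: bytes[1:4] = 80 C1 49 -> value 1204352 (3 byte(s))
  byte[4]=0x1E cont=0 payload=0x1E=30: acc |= 30<<0 -> acc=30 shift=7 [end]
Varint 3: bytes[4:5] = 1E -> value 30 (1 byte(s))

Answer: 20 1204352 30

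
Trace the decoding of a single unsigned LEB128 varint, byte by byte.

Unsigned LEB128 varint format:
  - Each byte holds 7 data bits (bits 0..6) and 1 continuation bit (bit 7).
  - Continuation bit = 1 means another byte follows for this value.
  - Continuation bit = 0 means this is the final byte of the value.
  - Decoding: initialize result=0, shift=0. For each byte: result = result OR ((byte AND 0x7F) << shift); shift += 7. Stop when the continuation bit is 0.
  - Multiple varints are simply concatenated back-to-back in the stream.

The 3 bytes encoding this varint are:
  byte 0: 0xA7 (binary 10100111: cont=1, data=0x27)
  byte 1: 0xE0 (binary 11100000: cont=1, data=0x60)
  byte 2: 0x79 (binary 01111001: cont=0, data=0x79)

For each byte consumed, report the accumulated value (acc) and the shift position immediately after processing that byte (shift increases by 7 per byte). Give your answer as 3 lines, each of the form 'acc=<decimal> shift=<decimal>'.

Answer: acc=39 shift=7
acc=12327 shift=14
acc=1994791 shift=21

Derivation:
byte 0=0xA7: payload=0x27=39, contrib = 39<<0 = 39; acc -> 39, shift -> 7
byte 1=0xE0: payload=0x60=96, contrib = 96<<7 = 12288; acc -> 12327, shift -> 14
byte 2=0x79: payload=0x79=121, contrib = 121<<14 = 1982464; acc -> 1994791, shift -> 21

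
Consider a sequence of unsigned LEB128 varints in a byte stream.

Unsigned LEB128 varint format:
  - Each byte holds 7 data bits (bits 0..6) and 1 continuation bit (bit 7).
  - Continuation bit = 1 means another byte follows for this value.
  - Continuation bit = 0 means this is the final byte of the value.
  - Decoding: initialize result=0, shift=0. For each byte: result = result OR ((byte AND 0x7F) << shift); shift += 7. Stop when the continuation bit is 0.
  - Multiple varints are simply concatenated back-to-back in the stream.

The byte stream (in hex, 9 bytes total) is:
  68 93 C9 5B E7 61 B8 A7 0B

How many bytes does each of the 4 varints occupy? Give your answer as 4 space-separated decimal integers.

  byte[0]=0x68 cont=0 payload=0x68=104: acc |= 104<<0 -> acc=104 shift=7 [end]
Varint 1: bytes[0:1] = 68 -> value 104 (1 byte(s))
  byte[1]=0x93 cont=1 payload=0x13=19: acc |= 19<<0 -> acc=19 shift=7
  byte[2]=0xC9 cont=1 payload=0x49=73: acc |= 73<<7 -> acc=9363 shift=14
  byte[3]=0x5B cont=0 payload=0x5B=91: acc |= 91<<14 -> acc=1500307 shift=21 [end]
Varint 2: bytes[1:4] = 93 C9 5B -> value 1500307 (3 byte(s))
  byte[4]=0xE7 cont=1 payload=0x67=103: acc |= 103<<0 -> acc=103 shift=7
  byte[5]=0x61 cont=0 payload=0x61=97: acc |= 97<<7 -> acc=12519 shift=14 [end]
Varint 3: bytes[4:6] = E7 61 -> value 12519 (2 byte(s))
  byte[6]=0xB8 cont=1 payload=0x38=56: acc |= 56<<0 -> acc=56 shift=7
  byte[7]=0xA7 cont=1 payload=0x27=39: acc |= 39<<7 -> acc=5048 shift=14
  byte[8]=0x0B cont=0 payload=0x0B=11: acc |= 11<<14 -> acc=185272 shift=21 [end]
Varint 4: bytes[6:9] = B8 A7 0B -> value 185272 (3 byte(s))

Answer: 1 3 2 3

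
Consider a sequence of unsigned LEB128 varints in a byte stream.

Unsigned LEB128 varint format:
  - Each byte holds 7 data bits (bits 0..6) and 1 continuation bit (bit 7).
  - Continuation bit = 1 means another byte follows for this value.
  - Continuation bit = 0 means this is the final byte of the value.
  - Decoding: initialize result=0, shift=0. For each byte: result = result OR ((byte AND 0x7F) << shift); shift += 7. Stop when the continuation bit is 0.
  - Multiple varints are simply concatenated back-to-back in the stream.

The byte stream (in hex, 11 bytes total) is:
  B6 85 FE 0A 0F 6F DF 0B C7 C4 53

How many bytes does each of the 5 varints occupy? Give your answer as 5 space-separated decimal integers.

  byte[0]=0xB6 cont=1 payload=0x36=54: acc |= 54<<0 -> acc=54 shift=7
  byte[1]=0x85 cont=1 payload=0x05=5: acc |= 5<<7 -> acc=694 shift=14
  byte[2]=0xFE cont=1 payload=0x7E=126: acc |= 126<<14 -> acc=2065078 shift=21
  byte[3]=0x0A cont=0 payload=0x0A=10: acc |= 10<<21 -> acc=23036598 shift=28 [end]
Varint 1: bytes[0:4] = B6 85 FE 0A -> value 23036598 (4 byte(s))
  byte[4]=0x0F cont=0 payload=0x0F=15: acc |= 15<<0 -> acc=15 shift=7 [end]
Varint 2: bytes[4:5] = 0F -> value 15 (1 byte(s))
  byte[5]=0x6F cont=0 payload=0x6F=111: acc |= 111<<0 -> acc=111 shift=7 [end]
Varint 3: bytes[5:6] = 6F -> value 111 (1 byte(s))
  byte[6]=0xDF cont=1 payload=0x5F=95: acc |= 95<<0 -> acc=95 shift=7
  byte[7]=0x0B cont=0 payload=0x0B=11: acc |= 11<<7 -> acc=1503 shift=14 [end]
Varint 4: bytes[6:8] = DF 0B -> value 1503 (2 byte(s))
  byte[8]=0xC7 cont=1 payload=0x47=71: acc |= 71<<0 -> acc=71 shift=7
  byte[9]=0xC4 cont=1 payload=0x44=68: acc |= 68<<7 -> acc=8775 shift=14
  byte[10]=0x53 cont=0 payload=0x53=83: acc |= 83<<14 -> acc=1368647 shift=21 [end]
Varint 5: bytes[8:11] = C7 C4 53 -> value 1368647 (3 byte(s))

Answer: 4 1 1 2 3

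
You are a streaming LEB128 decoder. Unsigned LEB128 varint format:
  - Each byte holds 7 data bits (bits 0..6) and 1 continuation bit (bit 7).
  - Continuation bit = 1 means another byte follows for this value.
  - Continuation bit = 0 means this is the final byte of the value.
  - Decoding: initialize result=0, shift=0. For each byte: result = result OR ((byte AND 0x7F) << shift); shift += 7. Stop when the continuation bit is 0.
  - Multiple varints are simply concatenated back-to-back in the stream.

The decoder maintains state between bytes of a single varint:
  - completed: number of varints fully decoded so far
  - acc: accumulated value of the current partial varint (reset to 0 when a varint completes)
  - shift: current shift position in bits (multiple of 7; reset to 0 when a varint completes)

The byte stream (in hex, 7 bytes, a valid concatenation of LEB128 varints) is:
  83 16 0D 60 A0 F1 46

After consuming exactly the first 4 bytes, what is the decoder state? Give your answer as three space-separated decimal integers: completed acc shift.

Answer: 3 0 0

Derivation:
byte[0]=0x83 cont=1 payload=0x03: acc |= 3<<0 -> completed=0 acc=3 shift=7
byte[1]=0x16 cont=0 payload=0x16: varint #1 complete (value=2819); reset -> completed=1 acc=0 shift=0
byte[2]=0x0D cont=0 payload=0x0D: varint #2 complete (value=13); reset -> completed=2 acc=0 shift=0
byte[3]=0x60 cont=0 payload=0x60: varint #3 complete (value=96); reset -> completed=3 acc=0 shift=0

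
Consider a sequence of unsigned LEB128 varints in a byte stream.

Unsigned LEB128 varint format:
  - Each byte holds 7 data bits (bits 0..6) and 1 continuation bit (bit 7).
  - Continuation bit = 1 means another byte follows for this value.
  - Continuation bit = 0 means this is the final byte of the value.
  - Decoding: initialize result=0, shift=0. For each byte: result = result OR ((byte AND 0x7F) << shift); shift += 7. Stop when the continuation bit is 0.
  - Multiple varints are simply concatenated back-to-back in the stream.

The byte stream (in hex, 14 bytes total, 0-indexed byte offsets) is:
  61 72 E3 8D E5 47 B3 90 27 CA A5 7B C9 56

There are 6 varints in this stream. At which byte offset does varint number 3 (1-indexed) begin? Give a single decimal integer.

Answer: 2

Derivation:
  byte[0]=0x61 cont=0 payload=0x61=97: acc |= 97<<0 -> acc=97 shift=7 [end]
Varint 1: bytes[0:1] = 61 -> value 97 (1 byte(s))
  byte[1]=0x72 cont=0 payload=0x72=114: acc |= 114<<0 -> acc=114 shift=7 [end]
Varint 2: bytes[1:2] = 72 -> value 114 (1 byte(s))
  byte[2]=0xE3 cont=1 payload=0x63=99: acc |= 99<<0 -> acc=99 shift=7
  byte[3]=0x8D cont=1 payload=0x0D=13: acc |= 13<<7 -> acc=1763 shift=14
  byte[4]=0xE5 cont=1 payload=0x65=101: acc |= 101<<14 -> acc=1656547 shift=21
  byte[5]=0x47 cont=0 payload=0x47=71: acc |= 71<<21 -> acc=150554339 shift=28 [end]
Varint 3: bytes[2:6] = E3 8D E5 47 -> value 150554339 (4 byte(s))
  byte[6]=0xB3 cont=1 payload=0x33=51: acc |= 51<<0 -> acc=51 shift=7
  byte[7]=0x90 cont=1 payload=0x10=16: acc |= 16<<7 -> acc=2099 shift=14
  byte[8]=0x27 cont=0 payload=0x27=39: acc |= 39<<14 -> acc=641075 shift=21 [end]
Varint 4: bytes[6:9] = B3 90 27 -> value 641075 (3 byte(s))
  byte[9]=0xCA cont=1 payload=0x4A=74: acc |= 74<<0 -> acc=74 shift=7
  byte[10]=0xA5 cont=1 payload=0x25=37: acc |= 37<<7 -> acc=4810 shift=14
  byte[11]=0x7B cont=0 payload=0x7B=123: acc |= 123<<14 -> acc=2020042 shift=21 [end]
Varint 5: bytes[9:12] = CA A5 7B -> value 2020042 (3 byte(s))
  byte[12]=0xC9 cont=1 payload=0x49=73: acc |= 73<<0 -> acc=73 shift=7
  byte[13]=0x56 cont=0 payload=0x56=86: acc |= 86<<7 -> acc=11081 shift=14 [end]
Varint 6: bytes[12:14] = C9 56 -> value 11081 (2 byte(s))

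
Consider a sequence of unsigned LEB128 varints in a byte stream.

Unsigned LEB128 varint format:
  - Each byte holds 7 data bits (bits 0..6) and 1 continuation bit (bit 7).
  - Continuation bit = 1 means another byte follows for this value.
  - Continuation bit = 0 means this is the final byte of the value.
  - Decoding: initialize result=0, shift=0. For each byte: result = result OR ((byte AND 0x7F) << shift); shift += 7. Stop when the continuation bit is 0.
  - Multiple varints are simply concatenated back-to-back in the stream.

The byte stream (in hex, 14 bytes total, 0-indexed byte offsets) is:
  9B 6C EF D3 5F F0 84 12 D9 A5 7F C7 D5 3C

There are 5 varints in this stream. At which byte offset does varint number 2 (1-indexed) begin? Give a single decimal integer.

Answer: 2

Derivation:
  byte[0]=0x9B cont=1 payload=0x1B=27: acc |= 27<<0 -> acc=27 shift=7
  byte[1]=0x6C cont=0 payload=0x6C=108: acc |= 108<<7 -> acc=13851 shift=14 [end]
Varint 1: bytes[0:2] = 9B 6C -> value 13851 (2 byte(s))
  byte[2]=0xEF cont=1 payload=0x6F=111: acc |= 111<<0 -> acc=111 shift=7
  byte[3]=0xD3 cont=1 payload=0x53=83: acc |= 83<<7 -> acc=10735 shift=14
  byte[4]=0x5F cont=0 payload=0x5F=95: acc |= 95<<14 -> acc=1567215 shift=21 [end]
Varint 2: bytes[2:5] = EF D3 5F -> value 1567215 (3 byte(s))
  byte[5]=0xF0 cont=1 payload=0x70=112: acc |= 112<<0 -> acc=112 shift=7
  byte[6]=0x84 cont=1 payload=0x04=4: acc |= 4<<7 -> acc=624 shift=14
  byte[7]=0x12 cont=0 payload=0x12=18: acc |= 18<<14 -> acc=295536 shift=21 [end]
Varint 3: bytes[5:8] = F0 84 12 -> value 295536 (3 byte(s))
  byte[8]=0xD9 cont=1 payload=0x59=89: acc |= 89<<0 -> acc=89 shift=7
  byte[9]=0xA5 cont=1 payload=0x25=37: acc |= 37<<7 -> acc=4825 shift=14
  byte[10]=0x7F cont=0 payload=0x7F=127: acc |= 127<<14 -> acc=2085593 shift=21 [end]
Varint 4: bytes[8:11] = D9 A5 7F -> value 2085593 (3 byte(s))
  byte[11]=0xC7 cont=1 payload=0x47=71: acc |= 71<<0 -> acc=71 shift=7
  byte[12]=0xD5 cont=1 payload=0x55=85: acc |= 85<<7 -> acc=10951 shift=14
  byte[13]=0x3C cont=0 payload=0x3C=60: acc |= 60<<14 -> acc=993991 shift=21 [end]
Varint 5: bytes[11:14] = C7 D5 3C -> value 993991 (3 byte(s))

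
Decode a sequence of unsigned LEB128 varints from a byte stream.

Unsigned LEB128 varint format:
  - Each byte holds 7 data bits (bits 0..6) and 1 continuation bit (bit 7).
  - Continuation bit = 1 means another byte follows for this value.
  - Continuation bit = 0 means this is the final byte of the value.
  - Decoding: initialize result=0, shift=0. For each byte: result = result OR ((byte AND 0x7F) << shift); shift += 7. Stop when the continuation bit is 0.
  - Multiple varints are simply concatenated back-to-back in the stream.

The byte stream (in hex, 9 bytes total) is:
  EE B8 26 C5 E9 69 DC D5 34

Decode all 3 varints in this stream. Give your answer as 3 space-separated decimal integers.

  byte[0]=0xEE cont=1 payload=0x6E=110: acc |= 110<<0 -> acc=110 shift=7
  byte[1]=0xB8 cont=1 payload=0x38=56: acc |= 56<<7 -> acc=7278 shift=14
  byte[2]=0x26 cont=0 payload=0x26=38: acc |= 38<<14 -> acc=629870 shift=21 [end]
Varint 1: bytes[0:3] = EE B8 26 -> value 629870 (3 byte(s))
  byte[3]=0xC5 cont=1 payload=0x45=69: acc |= 69<<0 -> acc=69 shift=7
  byte[4]=0xE9 cont=1 payload=0x69=105: acc |= 105<<7 -> acc=13509 shift=14
  byte[5]=0x69 cont=0 payload=0x69=105: acc |= 105<<14 -> acc=1733829 shift=21 [end]
Varint 2: bytes[3:6] = C5 E9 69 -> value 1733829 (3 byte(s))
  byte[6]=0xDC cont=1 payload=0x5C=92: acc |= 92<<0 -> acc=92 shift=7
  byte[7]=0xD5 cont=1 payload=0x55=85: acc |= 85<<7 -> acc=10972 shift=14
  byte[8]=0x34 cont=0 payload=0x34=52: acc |= 52<<14 -> acc=862940 shift=21 [end]
Varint 3: bytes[6:9] = DC D5 34 -> value 862940 (3 byte(s))

Answer: 629870 1733829 862940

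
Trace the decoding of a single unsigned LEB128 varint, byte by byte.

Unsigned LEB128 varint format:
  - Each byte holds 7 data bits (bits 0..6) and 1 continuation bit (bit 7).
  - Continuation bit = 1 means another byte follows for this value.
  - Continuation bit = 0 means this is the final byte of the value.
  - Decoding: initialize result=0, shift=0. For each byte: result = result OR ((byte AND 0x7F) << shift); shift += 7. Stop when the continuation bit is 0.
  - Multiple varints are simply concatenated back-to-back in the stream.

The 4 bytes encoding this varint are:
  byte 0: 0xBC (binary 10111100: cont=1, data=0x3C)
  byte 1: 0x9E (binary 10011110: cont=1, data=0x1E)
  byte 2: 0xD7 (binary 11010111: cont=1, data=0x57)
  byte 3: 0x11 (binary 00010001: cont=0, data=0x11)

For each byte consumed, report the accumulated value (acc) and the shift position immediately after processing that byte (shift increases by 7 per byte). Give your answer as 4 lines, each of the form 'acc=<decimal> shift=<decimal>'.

byte 0=0xBC: payload=0x3C=60, contrib = 60<<0 = 60; acc -> 60, shift -> 7
byte 1=0x9E: payload=0x1E=30, contrib = 30<<7 = 3840; acc -> 3900, shift -> 14
byte 2=0xD7: payload=0x57=87, contrib = 87<<14 = 1425408; acc -> 1429308, shift -> 21
byte 3=0x11: payload=0x11=17, contrib = 17<<21 = 35651584; acc -> 37080892, shift -> 28

Answer: acc=60 shift=7
acc=3900 shift=14
acc=1429308 shift=21
acc=37080892 shift=28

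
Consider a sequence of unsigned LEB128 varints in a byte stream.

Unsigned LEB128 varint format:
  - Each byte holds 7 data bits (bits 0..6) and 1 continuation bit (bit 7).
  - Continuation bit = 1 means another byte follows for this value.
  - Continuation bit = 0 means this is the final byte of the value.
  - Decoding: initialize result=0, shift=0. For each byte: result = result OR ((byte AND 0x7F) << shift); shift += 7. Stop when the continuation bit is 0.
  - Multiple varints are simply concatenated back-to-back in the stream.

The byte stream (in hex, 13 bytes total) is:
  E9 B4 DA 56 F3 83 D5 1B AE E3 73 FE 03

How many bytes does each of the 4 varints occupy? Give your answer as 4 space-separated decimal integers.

  byte[0]=0xE9 cont=1 payload=0x69=105: acc |= 105<<0 -> acc=105 shift=7
  byte[1]=0xB4 cont=1 payload=0x34=52: acc |= 52<<7 -> acc=6761 shift=14
  byte[2]=0xDA cont=1 payload=0x5A=90: acc |= 90<<14 -> acc=1481321 shift=21
  byte[3]=0x56 cont=0 payload=0x56=86: acc |= 86<<21 -> acc=181836393 shift=28 [end]
Varint 1: bytes[0:4] = E9 B4 DA 56 -> value 181836393 (4 byte(s))
  byte[4]=0xF3 cont=1 payload=0x73=115: acc |= 115<<0 -> acc=115 shift=7
  byte[5]=0x83 cont=1 payload=0x03=3: acc |= 3<<7 -> acc=499 shift=14
  byte[6]=0xD5 cont=1 payload=0x55=85: acc |= 85<<14 -> acc=1393139 shift=21
  byte[7]=0x1B cont=0 payload=0x1B=27: acc |= 27<<21 -> acc=58016243 shift=28 [end]
Varint 2: bytes[4:8] = F3 83 D5 1B -> value 58016243 (4 byte(s))
  byte[8]=0xAE cont=1 payload=0x2E=46: acc |= 46<<0 -> acc=46 shift=7
  byte[9]=0xE3 cont=1 payload=0x63=99: acc |= 99<<7 -> acc=12718 shift=14
  byte[10]=0x73 cont=0 payload=0x73=115: acc |= 115<<14 -> acc=1896878 shift=21 [end]
Varint 3: bytes[8:11] = AE E3 73 -> value 1896878 (3 byte(s))
  byte[11]=0xFE cont=1 payload=0x7E=126: acc |= 126<<0 -> acc=126 shift=7
  byte[12]=0x03 cont=0 payload=0x03=3: acc |= 3<<7 -> acc=510 shift=14 [end]
Varint 4: bytes[11:13] = FE 03 -> value 510 (2 byte(s))

Answer: 4 4 3 2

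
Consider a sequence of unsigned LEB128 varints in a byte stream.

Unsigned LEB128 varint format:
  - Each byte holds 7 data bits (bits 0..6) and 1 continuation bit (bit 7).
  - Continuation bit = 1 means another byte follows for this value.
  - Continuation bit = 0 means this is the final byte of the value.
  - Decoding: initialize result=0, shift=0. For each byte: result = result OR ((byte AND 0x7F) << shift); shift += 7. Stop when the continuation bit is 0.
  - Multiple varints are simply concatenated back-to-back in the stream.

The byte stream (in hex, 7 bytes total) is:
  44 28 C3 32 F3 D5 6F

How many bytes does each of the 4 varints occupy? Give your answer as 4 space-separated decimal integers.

Answer: 1 1 2 3

Derivation:
  byte[0]=0x44 cont=0 payload=0x44=68: acc |= 68<<0 -> acc=68 shift=7 [end]
Varint 1: bytes[0:1] = 44 -> value 68 (1 byte(s))
  byte[1]=0x28 cont=0 payload=0x28=40: acc |= 40<<0 -> acc=40 shift=7 [end]
Varint 2: bytes[1:2] = 28 -> value 40 (1 byte(s))
  byte[2]=0xC3 cont=1 payload=0x43=67: acc |= 67<<0 -> acc=67 shift=7
  byte[3]=0x32 cont=0 payload=0x32=50: acc |= 50<<7 -> acc=6467 shift=14 [end]
Varint 3: bytes[2:4] = C3 32 -> value 6467 (2 byte(s))
  byte[4]=0xF3 cont=1 payload=0x73=115: acc |= 115<<0 -> acc=115 shift=7
  byte[5]=0xD5 cont=1 payload=0x55=85: acc |= 85<<7 -> acc=10995 shift=14
  byte[6]=0x6F cont=0 payload=0x6F=111: acc |= 111<<14 -> acc=1829619 shift=21 [end]
Varint 4: bytes[4:7] = F3 D5 6F -> value 1829619 (3 byte(s))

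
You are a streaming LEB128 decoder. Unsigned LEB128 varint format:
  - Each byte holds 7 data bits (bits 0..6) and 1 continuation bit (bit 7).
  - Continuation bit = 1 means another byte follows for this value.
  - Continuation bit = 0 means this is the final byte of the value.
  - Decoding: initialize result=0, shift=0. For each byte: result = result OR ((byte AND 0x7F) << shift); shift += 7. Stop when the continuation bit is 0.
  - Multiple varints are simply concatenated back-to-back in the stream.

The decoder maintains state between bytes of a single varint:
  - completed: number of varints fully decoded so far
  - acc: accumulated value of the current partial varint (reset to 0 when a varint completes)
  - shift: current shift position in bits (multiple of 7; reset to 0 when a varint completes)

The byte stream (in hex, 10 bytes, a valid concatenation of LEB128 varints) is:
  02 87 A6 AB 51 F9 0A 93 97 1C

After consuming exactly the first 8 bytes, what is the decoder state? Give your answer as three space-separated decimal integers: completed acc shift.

byte[0]=0x02 cont=0 payload=0x02: varint #1 complete (value=2); reset -> completed=1 acc=0 shift=0
byte[1]=0x87 cont=1 payload=0x07: acc |= 7<<0 -> completed=1 acc=7 shift=7
byte[2]=0xA6 cont=1 payload=0x26: acc |= 38<<7 -> completed=1 acc=4871 shift=14
byte[3]=0xAB cont=1 payload=0x2B: acc |= 43<<14 -> completed=1 acc=709383 shift=21
byte[4]=0x51 cont=0 payload=0x51: varint #2 complete (value=170578695); reset -> completed=2 acc=0 shift=0
byte[5]=0xF9 cont=1 payload=0x79: acc |= 121<<0 -> completed=2 acc=121 shift=7
byte[6]=0x0A cont=0 payload=0x0A: varint #3 complete (value=1401); reset -> completed=3 acc=0 shift=0
byte[7]=0x93 cont=1 payload=0x13: acc |= 19<<0 -> completed=3 acc=19 shift=7

Answer: 3 19 7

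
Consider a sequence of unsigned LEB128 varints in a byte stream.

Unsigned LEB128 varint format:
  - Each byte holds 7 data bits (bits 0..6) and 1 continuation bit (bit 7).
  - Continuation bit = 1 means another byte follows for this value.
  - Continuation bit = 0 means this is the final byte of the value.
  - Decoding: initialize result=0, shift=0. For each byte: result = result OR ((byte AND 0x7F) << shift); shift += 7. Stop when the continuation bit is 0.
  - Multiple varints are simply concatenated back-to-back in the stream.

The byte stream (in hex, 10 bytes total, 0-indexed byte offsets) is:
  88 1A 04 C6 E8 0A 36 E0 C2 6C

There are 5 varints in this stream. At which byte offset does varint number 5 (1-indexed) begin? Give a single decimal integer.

  byte[0]=0x88 cont=1 payload=0x08=8: acc |= 8<<0 -> acc=8 shift=7
  byte[1]=0x1A cont=0 payload=0x1A=26: acc |= 26<<7 -> acc=3336 shift=14 [end]
Varint 1: bytes[0:2] = 88 1A -> value 3336 (2 byte(s))
  byte[2]=0x04 cont=0 payload=0x04=4: acc |= 4<<0 -> acc=4 shift=7 [end]
Varint 2: bytes[2:3] = 04 -> value 4 (1 byte(s))
  byte[3]=0xC6 cont=1 payload=0x46=70: acc |= 70<<0 -> acc=70 shift=7
  byte[4]=0xE8 cont=1 payload=0x68=104: acc |= 104<<7 -> acc=13382 shift=14
  byte[5]=0x0A cont=0 payload=0x0A=10: acc |= 10<<14 -> acc=177222 shift=21 [end]
Varint 3: bytes[3:6] = C6 E8 0A -> value 177222 (3 byte(s))
  byte[6]=0x36 cont=0 payload=0x36=54: acc |= 54<<0 -> acc=54 shift=7 [end]
Varint 4: bytes[6:7] = 36 -> value 54 (1 byte(s))
  byte[7]=0xE0 cont=1 payload=0x60=96: acc |= 96<<0 -> acc=96 shift=7
  byte[8]=0xC2 cont=1 payload=0x42=66: acc |= 66<<7 -> acc=8544 shift=14
  byte[9]=0x6C cont=0 payload=0x6C=108: acc |= 108<<14 -> acc=1778016 shift=21 [end]
Varint 5: bytes[7:10] = E0 C2 6C -> value 1778016 (3 byte(s))

Answer: 7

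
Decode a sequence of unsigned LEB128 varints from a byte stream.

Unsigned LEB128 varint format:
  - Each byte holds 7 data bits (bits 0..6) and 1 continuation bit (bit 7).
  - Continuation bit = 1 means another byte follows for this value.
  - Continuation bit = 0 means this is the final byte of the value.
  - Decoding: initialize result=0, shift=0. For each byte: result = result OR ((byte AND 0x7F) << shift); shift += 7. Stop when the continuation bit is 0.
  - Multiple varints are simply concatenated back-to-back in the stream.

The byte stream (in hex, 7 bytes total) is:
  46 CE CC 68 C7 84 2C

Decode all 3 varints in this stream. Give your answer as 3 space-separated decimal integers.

Answer: 70 1713742 721479

Derivation:
  byte[0]=0x46 cont=0 payload=0x46=70: acc |= 70<<0 -> acc=70 shift=7 [end]
Varint 1: bytes[0:1] = 46 -> value 70 (1 byte(s))
  byte[1]=0xCE cont=1 payload=0x4E=78: acc |= 78<<0 -> acc=78 shift=7
  byte[2]=0xCC cont=1 payload=0x4C=76: acc |= 76<<7 -> acc=9806 shift=14
  byte[3]=0x68 cont=0 payload=0x68=104: acc |= 104<<14 -> acc=1713742 shift=21 [end]
Varint 2: bytes[1:4] = CE CC 68 -> value 1713742 (3 byte(s))
  byte[4]=0xC7 cont=1 payload=0x47=71: acc |= 71<<0 -> acc=71 shift=7
  byte[5]=0x84 cont=1 payload=0x04=4: acc |= 4<<7 -> acc=583 shift=14
  byte[6]=0x2C cont=0 payload=0x2C=44: acc |= 44<<14 -> acc=721479 shift=21 [end]
Varint 3: bytes[4:7] = C7 84 2C -> value 721479 (3 byte(s))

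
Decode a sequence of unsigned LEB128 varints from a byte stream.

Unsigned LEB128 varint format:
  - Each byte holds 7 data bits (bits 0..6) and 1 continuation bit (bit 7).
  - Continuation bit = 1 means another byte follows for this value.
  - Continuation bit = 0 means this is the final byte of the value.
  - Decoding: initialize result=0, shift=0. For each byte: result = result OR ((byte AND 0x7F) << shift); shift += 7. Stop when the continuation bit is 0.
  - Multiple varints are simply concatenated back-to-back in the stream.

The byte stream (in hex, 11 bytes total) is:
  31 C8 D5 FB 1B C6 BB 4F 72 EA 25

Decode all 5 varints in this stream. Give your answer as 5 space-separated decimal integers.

  byte[0]=0x31 cont=0 payload=0x31=49: acc |= 49<<0 -> acc=49 shift=7 [end]
Varint 1: bytes[0:1] = 31 -> value 49 (1 byte(s))
  byte[1]=0xC8 cont=1 payload=0x48=72: acc |= 72<<0 -> acc=72 shift=7
  byte[2]=0xD5 cont=1 payload=0x55=85: acc |= 85<<7 -> acc=10952 shift=14
  byte[3]=0xFB cont=1 payload=0x7B=123: acc |= 123<<14 -> acc=2026184 shift=21
  byte[4]=0x1B cont=0 payload=0x1B=27: acc |= 27<<21 -> acc=58649288 shift=28 [end]
Varint 2: bytes[1:5] = C8 D5 FB 1B -> value 58649288 (4 byte(s))
  byte[5]=0xC6 cont=1 payload=0x46=70: acc |= 70<<0 -> acc=70 shift=7
  byte[6]=0xBB cont=1 payload=0x3B=59: acc |= 59<<7 -> acc=7622 shift=14
  byte[7]=0x4F cont=0 payload=0x4F=79: acc |= 79<<14 -> acc=1301958 shift=21 [end]
Varint 3: bytes[5:8] = C6 BB 4F -> value 1301958 (3 byte(s))
  byte[8]=0x72 cont=0 payload=0x72=114: acc |= 114<<0 -> acc=114 shift=7 [end]
Varint 4: bytes[8:9] = 72 -> value 114 (1 byte(s))
  byte[9]=0xEA cont=1 payload=0x6A=106: acc |= 106<<0 -> acc=106 shift=7
  byte[10]=0x25 cont=0 payload=0x25=37: acc |= 37<<7 -> acc=4842 shift=14 [end]
Varint 5: bytes[9:11] = EA 25 -> value 4842 (2 byte(s))

Answer: 49 58649288 1301958 114 4842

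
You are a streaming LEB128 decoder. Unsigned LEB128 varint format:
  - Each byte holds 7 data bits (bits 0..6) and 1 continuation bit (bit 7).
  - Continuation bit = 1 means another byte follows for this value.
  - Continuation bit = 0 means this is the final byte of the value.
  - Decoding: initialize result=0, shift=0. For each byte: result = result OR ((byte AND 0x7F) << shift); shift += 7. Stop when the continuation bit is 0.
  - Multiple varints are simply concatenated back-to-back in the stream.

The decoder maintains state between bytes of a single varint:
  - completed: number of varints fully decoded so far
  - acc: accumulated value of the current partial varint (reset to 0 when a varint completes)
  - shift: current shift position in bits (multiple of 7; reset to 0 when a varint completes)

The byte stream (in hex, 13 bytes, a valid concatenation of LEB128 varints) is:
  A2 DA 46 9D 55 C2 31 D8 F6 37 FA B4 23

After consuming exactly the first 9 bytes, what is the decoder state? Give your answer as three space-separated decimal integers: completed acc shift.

byte[0]=0xA2 cont=1 payload=0x22: acc |= 34<<0 -> completed=0 acc=34 shift=7
byte[1]=0xDA cont=1 payload=0x5A: acc |= 90<<7 -> completed=0 acc=11554 shift=14
byte[2]=0x46 cont=0 payload=0x46: varint #1 complete (value=1158434); reset -> completed=1 acc=0 shift=0
byte[3]=0x9D cont=1 payload=0x1D: acc |= 29<<0 -> completed=1 acc=29 shift=7
byte[4]=0x55 cont=0 payload=0x55: varint #2 complete (value=10909); reset -> completed=2 acc=0 shift=0
byte[5]=0xC2 cont=1 payload=0x42: acc |= 66<<0 -> completed=2 acc=66 shift=7
byte[6]=0x31 cont=0 payload=0x31: varint #3 complete (value=6338); reset -> completed=3 acc=0 shift=0
byte[7]=0xD8 cont=1 payload=0x58: acc |= 88<<0 -> completed=3 acc=88 shift=7
byte[8]=0xF6 cont=1 payload=0x76: acc |= 118<<7 -> completed=3 acc=15192 shift=14

Answer: 3 15192 14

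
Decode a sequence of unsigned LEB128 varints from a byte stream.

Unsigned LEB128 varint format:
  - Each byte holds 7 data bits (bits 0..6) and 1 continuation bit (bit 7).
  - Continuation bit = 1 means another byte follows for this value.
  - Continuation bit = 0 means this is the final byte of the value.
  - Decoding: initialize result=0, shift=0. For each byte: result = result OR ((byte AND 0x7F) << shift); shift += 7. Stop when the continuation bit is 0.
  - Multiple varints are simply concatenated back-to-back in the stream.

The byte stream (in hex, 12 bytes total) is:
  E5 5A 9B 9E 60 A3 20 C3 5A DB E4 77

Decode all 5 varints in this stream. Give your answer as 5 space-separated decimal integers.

Answer: 11621 1576731 4131 11587 1962587

Derivation:
  byte[0]=0xE5 cont=1 payload=0x65=101: acc |= 101<<0 -> acc=101 shift=7
  byte[1]=0x5A cont=0 payload=0x5A=90: acc |= 90<<7 -> acc=11621 shift=14 [end]
Varint 1: bytes[0:2] = E5 5A -> value 11621 (2 byte(s))
  byte[2]=0x9B cont=1 payload=0x1B=27: acc |= 27<<0 -> acc=27 shift=7
  byte[3]=0x9E cont=1 payload=0x1E=30: acc |= 30<<7 -> acc=3867 shift=14
  byte[4]=0x60 cont=0 payload=0x60=96: acc |= 96<<14 -> acc=1576731 shift=21 [end]
Varint 2: bytes[2:5] = 9B 9E 60 -> value 1576731 (3 byte(s))
  byte[5]=0xA3 cont=1 payload=0x23=35: acc |= 35<<0 -> acc=35 shift=7
  byte[6]=0x20 cont=0 payload=0x20=32: acc |= 32<<7 -> acc=4131 shift=14 [end]
Varint 3: bytes[5:7] = A3 20 -> value 4131 (2 byte(s))
  byte[7]=0xC3 cont=1 payload=0x43=67: acc |= 67<<0 -> acc=67 shift=7
  byte[8]=0x5A cont=0 payload=0x5A=90: acc |= 90<<7 -> acc=11587 shift=14 [end]
Varint 4: bytes[7:9] = C3 5A -> value 11587 (2 byte(s))
  byte[9]=0xDB cont=1 payload=0x5B=91: acc |= 91<<0 -> acc=91 shift=7
  byte[10]=0xE4 cont=1 payload=0x64=100: acc |= 100<<7 -> acc=12891 shift=14
  byte[11]=0x77 cont=0 payload=0x77=119: acc |= 119<<14 -> acc=1962587 shift=21 [end]
Varint 5: bytes[9:12] = DB E4 77 -> value 1962587 (3 byte(s))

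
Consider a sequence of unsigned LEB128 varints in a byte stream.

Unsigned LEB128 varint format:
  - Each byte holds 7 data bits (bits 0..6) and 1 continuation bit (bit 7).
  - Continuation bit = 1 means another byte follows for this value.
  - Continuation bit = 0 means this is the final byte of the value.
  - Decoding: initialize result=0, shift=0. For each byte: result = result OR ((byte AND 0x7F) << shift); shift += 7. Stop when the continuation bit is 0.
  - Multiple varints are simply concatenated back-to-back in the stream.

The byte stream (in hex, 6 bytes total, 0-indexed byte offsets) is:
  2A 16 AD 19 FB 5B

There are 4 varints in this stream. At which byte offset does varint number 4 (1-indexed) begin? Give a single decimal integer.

Answer: 4

Derivation:
  byte[0]=0x2A cont=0 payload=0x2A=42: acc |= 42<<0 -> acc=42 shift=7 [end]
Varint 1: bytes[0:1] = 2A -> value 42 (1 byte(s))
  byte[1]=0x16 cont=0 payload=0x16=22: acc |= 22<<0 -> acc=22 shift=7 [end]
Varint 2: bytes[1:2] = 16 -> value 22 (1 byte(s))
  byte[2]=0xAD cont=1 payload=0x2D=45: acc |= 45<<0 -> acc=45 shift=7
  byte[3]=0x19 cont=0 payload=0x19=25: acc |= 25<<7 -> acc=3245 shift=14 [end]
Varint 3: bytes[2:4] = AD 19 -> value 3245 (2 byte(s))
  byte[4]=0xFB cont=1 payload=0x7B=123: acc |= 123<<0 -> acc=123 shift=7
  byte[5]=0x5B cont=0 payload=0x5B=91: acc |= 91<<7 -> acc=11771 shift=14 [end]
Varint 4: bytes[4:6] = FB 5B -> value 11771 (2 byte(s))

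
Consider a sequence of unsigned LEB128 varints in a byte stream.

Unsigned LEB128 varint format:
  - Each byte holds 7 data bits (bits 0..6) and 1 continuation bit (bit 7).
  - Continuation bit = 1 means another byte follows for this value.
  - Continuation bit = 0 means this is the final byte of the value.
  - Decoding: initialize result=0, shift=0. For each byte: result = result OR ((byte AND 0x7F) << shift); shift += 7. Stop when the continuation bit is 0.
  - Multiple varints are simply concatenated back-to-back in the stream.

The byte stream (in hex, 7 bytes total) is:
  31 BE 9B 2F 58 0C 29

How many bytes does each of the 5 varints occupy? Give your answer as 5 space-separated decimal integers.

Answer: 1 3 1 1 1

Derivation:
  byte[0]=0x31 cont=0 payload=0x31=49: acc |= 49<<0 -> acc=49 shift=7 [end]
Varint 1: bytes[0:1] = 31 -> value 49 (1 byte(s))
  byte[1]=0xBE cont=1 payload=0x3E=62: acc |= 62<<0 -> acc=62 shift=7
  byte[2]=0x9B cont=1 payload=0x1B=27: acc |= 27<<7 -> acc=3518 shift=14
  byte[3]=0x2F cont=0 payload=0x2F=47: acc |= 47<<14 -> acc=773566 shift=21 [end]
Varint 2: bytes[1:4] = BE 9B 2F -> value 773566 (3 byte(s))
  byte[4]=0x58 cont=0 payload=0x58=88: acc |= 88<<0 -> acc=88 shift=7 [end]
Varint 3: bytes[4:5] = 58 -> value 88 (1 byte(s))
  byte[5]=0x0C cont=0 payload=0x0C=12: acc |= 12<<0 -> acc=12 shift=7 [end]
Varint 4: bytes[5:6] = 0C -> value 12 (1 byte(s))
  byte[6]=0x29 cont=0 payload=0x29=41: acc |= 41<<0 -> acc=41 shift=7 [end]
Varint 5: bytes[6:7] = 29 -> value 41 (1 byte(s))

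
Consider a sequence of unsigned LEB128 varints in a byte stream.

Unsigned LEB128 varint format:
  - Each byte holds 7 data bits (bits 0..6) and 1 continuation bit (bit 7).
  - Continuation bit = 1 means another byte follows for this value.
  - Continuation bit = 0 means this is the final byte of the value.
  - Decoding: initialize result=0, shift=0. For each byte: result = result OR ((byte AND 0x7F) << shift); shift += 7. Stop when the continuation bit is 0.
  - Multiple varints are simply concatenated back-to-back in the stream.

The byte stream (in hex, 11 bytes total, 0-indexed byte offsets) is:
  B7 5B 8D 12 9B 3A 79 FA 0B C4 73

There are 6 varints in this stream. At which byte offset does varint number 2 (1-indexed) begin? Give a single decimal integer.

Answer: 2

Derivation:
  byte[0]=0xB7 cont=1 payload=0x37=55: acc |= 55<<0 -> acc=55 shift=7
  byte[1]=0x5B cont=0 payload=0x5B=91: acc |= 91<<7 -> acc=11703 shift=14 [end]
Varint 1: bytes[0:2] = B7 5B -> value 11703 (2 byte(s))
  byte[2]=0x8D cont=1 payload=0x0D=13: acc |= 13<<0 -> acc=13 shift=7
  byte[3]=0x12 cont=0 payload=0x12=18: acc |= 18<<7 -> acc=2317 shift=14 [end]
Varint 2: bytes[2:4] = 8D 12 -> value 2317 (2 byte(s))
  byte[4]=0x9B cont=1 payload=0x1B=27: acc |= 27<<0 -> acc=27 shift=7
  byte[5]=0x3A cont=0 payload=0x3A=58: acc |= 58<<7 -> acc=7451 shift=14 [end]
Varint 3: bytes[4:6] = 9B 3A -> value 7451 (2 byte(s))
  byte[6]=0x79 cont=0 payload=0x79=121: acc |= 121<<0 -> acc=121 shift=7 [end]
Varint 4: bytes[6:7] = 79 -> value 121 (1 byte(s))
  byte[7]=0xFA cont=1 payload=0x7A=122: acc |= 122<<0 -> acc=122 shift=7
  byte[8]=0x0B cont=0 payload=0x0B=11: acc |= 11<<7 -> acc=1530 shift=14 [end]
Varint 5: bytes[7:9] = FA 0B -> value 1530 (2 byte(s))
  byte[9]=0xC4 cont=1 payload=0x44=68: acc |= 68<<0 -> acc=68 shift=7
  byte[10]=0x73 cont=0 payload=0x73=115: acc |= 115<<7 -> acc=14788 shift=14 [end]
Varint 6: bytes[9:11] = C4 73 -> value 14788 (2 byte(s))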